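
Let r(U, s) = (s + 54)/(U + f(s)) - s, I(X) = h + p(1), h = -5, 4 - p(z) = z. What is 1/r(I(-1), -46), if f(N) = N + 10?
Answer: 19/870 ≈ 0.021839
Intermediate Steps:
f(N) = 10 + N
p(z) = 4 - z
I(X) = -2 (I(X) = -5 + (4 - 1*1) = -5 + (4 - 1) = -5 + 3 = -2)
r(U, s) = -s + (54 + s)/(10 + U + s) (r(U, s) = (s + 54)/(U + (10 + s)) - s = (54 + s)/(10 + U + s) - s = -s + (54 + s)/(10 + U + s))
1/r(I(-1), -46) = 1/((54 - 46 - 1*(-2)*(-46) - 1*(-46)*(10 - 46))/(10 - 2 - 46)) = 1/((54 - 46 - 92 - 1*(-46)*(-36))/(-38)) = 1/(-(54 - 46 - 92 - 1656)/38) = 1/(-1/38*(-1740)) = 1/(870/19) = 19/870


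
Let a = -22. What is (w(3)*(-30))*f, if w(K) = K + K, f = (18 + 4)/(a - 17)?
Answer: 1320/13 ≈ 101.54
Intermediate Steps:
f = -22/39 (f = (18 + 4)/(-22 - 17) = 22/(-39) = 22*(-1/39) = -22/39 ≈ -0.56410)
w(K) = 2*K
(w(3)*(-30))*f = ((2*3)*(-30))*(-22/39) = (6*(-30))*(-22/39) = -180*(-22/39) = 1320/13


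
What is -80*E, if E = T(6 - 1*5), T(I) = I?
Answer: -80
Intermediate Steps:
E = 1 (E = 6 - 1*5 = 6 - 5 = 1)
-80*E = -80*1 = -80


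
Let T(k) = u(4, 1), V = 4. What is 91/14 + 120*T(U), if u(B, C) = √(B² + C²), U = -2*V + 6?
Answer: 13/2 + 120*√17 ≈ 501.27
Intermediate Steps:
U = -2 (U = -2*4 + 6 = -8 + 6 = -2)
T(k) = √17 (T(k) = √(4² + 1²) = √(16 + 1) = √17)
91/14 + 120*T(U) = 91/14 + 120*√17 = 91*(1/14) + 120*√17 = 13/2 + 120*√17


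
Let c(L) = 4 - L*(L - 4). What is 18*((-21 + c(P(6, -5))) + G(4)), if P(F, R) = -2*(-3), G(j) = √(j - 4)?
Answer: -522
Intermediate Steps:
G(j) = √(-4 + j)
P(F, R) = 6
c(L) = 4 - L*(-4 + L)
18*((-21 + c(P(6, -5))) + G(4)) = 18*((-21 + (4 - 1*6² + 4*6)) + √(-4 + 4)) = 18*((-21 + (4 - 1*36 + 24)) + √0) = 18*((-21 + (4 - 36 + 24)) + 0) = 18*((-21 - 8) + 0) = 18*(-29 + 0) = 18*(-29) = -522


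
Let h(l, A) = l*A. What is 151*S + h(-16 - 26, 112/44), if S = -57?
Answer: -95853/11 ≈ -8713.9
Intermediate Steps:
h(l, A) = A*l
151*S + h(-16 - 26, 112/44) = 151*(-57) + (112/44)*(-16 - 26) = -8607 + (112*(1/44))*(-42) = -8607 + (28/11)*(-42) = -8607 - 1176/11 = -95853/11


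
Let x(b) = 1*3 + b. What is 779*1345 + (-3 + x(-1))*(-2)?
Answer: 1047757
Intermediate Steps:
x(b) = 3 + b
779*1345 + (-3 + x(-1))*(-2) = 779*1345 + (-3 + (3 - 1))*(-2) = 1047755 + (-3 + 2)*(-2) = 1047755 - 1*(-2) = 1047755 + 2 = 1047757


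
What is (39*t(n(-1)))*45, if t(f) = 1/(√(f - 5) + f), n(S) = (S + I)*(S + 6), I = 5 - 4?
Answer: -351*I*√5 ≈ -784.86*I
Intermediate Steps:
I = 1
n(S) = (1 + S)*(6 + S) (n(S) = (S + 1)*(S + 6) = (1 + S)*(6 + S))
t(f) = 1/(f + √(-5 + f)) (t(f) = 1/(√(-5 + f) + f) = 1/(f + √(-5 + f)))
(39*t(n(-1)))*45 = (39/((6 + (-1)² + 7*(-1)) + √(-5 + (6 + (-1)² + 7*(-1)))))*45 = (39/((6 + 1 - 7) + √(-5 + (6 + 1 - 7))))*45 = (39/(0 + √(-5 + 0)))*45 = (39/(0 + √(-5)))*45 = (39/(0 + I*√5))*45 = (39/((I*√5)))*45 = (39*(-I*√5/5))*45 = -39*I*√5/5*45 = -351*I*√5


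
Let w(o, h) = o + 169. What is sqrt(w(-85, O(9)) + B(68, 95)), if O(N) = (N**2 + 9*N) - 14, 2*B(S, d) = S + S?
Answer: 2*sqrt(38) ≈ 12.329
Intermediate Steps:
B(S, d) = S (B(S, d) = (S + S)/2 = (2*S)/2 = S)
O(N) = -14 + N**2 + 9*N
w(o, h) = 169 + o
sqrt(w(-85, O(9)) + B(68, 95)) = sqrt((169 - 85) + 68) = sqrt(84 + 68) = sqrt(152) = 2*sqrt(38)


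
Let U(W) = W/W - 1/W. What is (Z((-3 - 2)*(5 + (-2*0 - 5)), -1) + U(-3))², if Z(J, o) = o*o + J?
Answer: 49/9 ≈ 5.4444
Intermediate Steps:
Z(J, o) = J + o² (Z(J, o) = o² + J = J + o²)
U(W) = 1 - 1/W
(Z((-3 - 2)*(5 + (-2*0 - 5)), -1) + U(-3))² = (((-3 - 2)*(5 + (-2*0 - 5)) + (-1)²) + (-1 - 3)/(-3))² = ((-5*(5 + (0 - 5)) + 1) - ⅓*(-4))² = ((-5*(5 - 5) + 1) + 4/3)² = ((-5*0 + 1) + 4/3)² = ((0 + 1) + 4/3)² = (1 + 4/3)² = (7/3)² = 49/9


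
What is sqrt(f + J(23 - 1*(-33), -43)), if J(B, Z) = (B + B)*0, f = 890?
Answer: sqrt(890) ≈ 29.833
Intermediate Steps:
J(B, Z) = 0 (J(B, Z) = (2*B)*0 = 0)
sqrt(f + J(23 - 1*(-33), -43)) = sqrt(890 + 0) = sqrt(890)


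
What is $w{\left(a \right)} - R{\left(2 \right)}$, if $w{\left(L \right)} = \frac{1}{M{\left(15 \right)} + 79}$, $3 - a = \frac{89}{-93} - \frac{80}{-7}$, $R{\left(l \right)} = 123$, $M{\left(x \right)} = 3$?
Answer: $- \frac{10085}{82} \approx -122.99$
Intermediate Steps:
$a = - \frac{4864}{651}$ ($a = 3 - \left(\frac{89}{-93} - \frac{80}{-7}\right) = 3 - \left(89 \left(- \frac{1}{93}\right) - - \frac{80}{7}\right) = 3 - \left(- \frac{89}{93} + \frac{80}{7}\right) = 3 - \frac{6817}{651} = - \frac{4864}{651} \approx -7.4716$)
$w{\left(L \right)} = \frac{1}{82}$ ($w{\left(L \right)} = \frac{1}{3 + 79} = \frac{1}{82}$)
$w{\left(a \right)} - R{\left(2 \right)} = \frac{1}{82} - 123 = - \frac{10085}{82}$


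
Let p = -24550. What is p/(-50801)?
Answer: 24550/50801 ≈ 0.48326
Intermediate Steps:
p/(-50801) = -24550/(-50801) = -24550*(-1/50801) = 24550/50801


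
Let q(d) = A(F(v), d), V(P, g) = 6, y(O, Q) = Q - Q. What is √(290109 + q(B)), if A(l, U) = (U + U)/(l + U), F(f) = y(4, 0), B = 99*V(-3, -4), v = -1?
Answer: √290111 ≈ 538.62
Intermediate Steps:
y(O, Q) = 0
B = 594 (B = 99*6 = 594)
F(f) = 0
A(l, U) = 2*U/(U + l) (A(l, U) = (2*U)/(U + l) = 2*U/(U + l))
q(d) = 2 (q(d) = 2*d/(d + 0) = 2*d/d = 2)
√(290109 + q(B)) = √(290109 + 2) = √290111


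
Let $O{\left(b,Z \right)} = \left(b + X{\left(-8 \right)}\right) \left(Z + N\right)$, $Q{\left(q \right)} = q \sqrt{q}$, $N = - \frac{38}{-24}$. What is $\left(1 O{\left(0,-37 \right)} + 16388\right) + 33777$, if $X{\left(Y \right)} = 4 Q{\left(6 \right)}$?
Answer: $50165 - 850 \sqrt{6} \approx 48083.0$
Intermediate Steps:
$N = \frac{19}{12}$ ($N = \left(-38\right) \left(- \frac{1}{24}\right) = \frac{19}{12} \approx 1.5833$)
$Q{\left(q \right)} = q^{\frac{3}{2}}$
$X{\left(Y \right)} = 24 \sqrt{6}$ ($X{\left(Y \right)} = 4 \cdot 6^{\frac{3}{2}} = 4 \cdot 6 \sqrt{6} = 24 \sqrt{6}$)
$O{\left(b,Z \right)} = \left(\frac{19}{12} + Z\right) \left(b + 24 \sqrt{6}\right)$ ($O{\left(b,Z \right)} = \left(b + 24 \sqrt{6}\right) \left(Z + \frac{19}{12}\right) = \left(b + 24 \sqrt{6}\right) \left(\frac{19}{12} + Z\right) = \left(\frac{19}{12} + Z\right) \left(b + 24 \sqrt{6}\right)$)
$\left(1 O{\left(0,-37 \right)} + 16388\right) + 33777 = \left(1 \left(38 \sqrt{6} + \frac{19}{12} \cdot 0 - 0 + 24 \left(-37\right) \sqrt{6}\right) + 16388\right) + 33777 = \left(1 \left(38 \sqrt{6} + 0 + 0 - 888 \sqrt{6}\right) + 16388\right) + 33777 = \left(1 \left(- 850 \sqrt{6}\right) + 16388\right) + 33777 = \left(- 850 \sqrt{6} + 16388\right) + 33777 = \left(16388 - 850 \sqrt{6}\right) + 33777 = 50165 - 850 \sqrt{6}$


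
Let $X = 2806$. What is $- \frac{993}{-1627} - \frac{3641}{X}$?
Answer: $- \frac{3137549}{4565362} \approx -0.68725$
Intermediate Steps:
$- \frac{993}{-1627} - \frac{3641}{X} = - \frac{993}{-1627} - \frac{3641}{2806} = \left(-993\right) \left(- \frac{1}{1627}\right) - \frac{3641}{2806} = \frac{993}{1627} - \frac{3641}{2806} = - \frac{3137549}{4565362}$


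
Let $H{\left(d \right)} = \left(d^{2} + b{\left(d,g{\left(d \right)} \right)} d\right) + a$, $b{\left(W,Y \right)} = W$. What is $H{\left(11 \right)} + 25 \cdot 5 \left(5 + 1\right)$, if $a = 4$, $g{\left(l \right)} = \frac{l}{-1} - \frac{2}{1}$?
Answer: $996$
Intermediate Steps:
$g{\left(l \right)} = -2 - l$ ($g{\left(l \right)} = l \left(-1\right) - 2 = - l - 2 = -2 - l$)
$H{\left(d \right)} = 4 + 2 d^{2}$ ($H{\left(d \right)} = \left(d^{2} + d d\right) + 4 = \left(d^{2} + d^{2}\right) + 4 = 2 d^{2} + 4 = 4 + 2 d^{2}$)
$H{\left(11 \right)} + 25 \cdot 5 \left(5 + 1\right) = \left(4 + 2 \cdot 11^{2}\right) + 25 \cdot 5 \left(5 + 1\right) = \left(4 + 2 \cdot 121\right) + 25 \cdot 5 \cdot 6 = \left(4 + 242\right) + 25 \cdot 30 = 246 + 750 = 996$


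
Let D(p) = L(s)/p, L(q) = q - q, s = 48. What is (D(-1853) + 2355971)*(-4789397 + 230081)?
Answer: -10741616275836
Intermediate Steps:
L(q) = 0
D(p) = 0 (D(p) = 0/p = 0)
(D(-1853) + 2355971)*(-4789397 + 230081) = (0 + 2355971)*(-4789397 + 230081) = 2355971*(-4559316) = -10741616275836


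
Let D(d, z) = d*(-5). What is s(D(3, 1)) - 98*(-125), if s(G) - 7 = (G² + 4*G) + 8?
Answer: 12430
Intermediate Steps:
D(d, z) = -5*d
s(G) = 15 + G² + 4*G (s(G) = 7 + ((G² + 4*G) + 8) = 7 + (8 + G² + 4*G) = 15 + G² + 4*G)
s(D(3, 1)) - 98*(-125) = (15 + (-5*3)² + 4*(-5*3)) - 98*(-125) = (15 + (-15)² + 4*(-15)) + 12250 = (15 + 225 - 60) + 12250 = 180 + 12250 = 12430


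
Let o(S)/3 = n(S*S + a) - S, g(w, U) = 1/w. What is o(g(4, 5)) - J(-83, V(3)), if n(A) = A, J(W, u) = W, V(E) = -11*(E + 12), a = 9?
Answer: 1751/16 ≈ 109.44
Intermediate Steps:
V(E) = -132 - 11*E (V(E) = -11*(12 + E) = -132 - 11*E)
o(S) = 27 - 3*S + 3*S**2 (o(S) = 3*((S*S + 9) - S) = 3*((S**2 + 9) - S) = 3*((9 + S**2) - S) = 3*(9 + S**2 - S) = 27 - 3*S + 3*S**2)
o(g(4, 5)) - J(-83, V(3)) = (27 - 3/4 + 3*(1/4)**2) - 1*(-83) = (27 - 3*1/4 + 3*(1/4)**2) + 83 = (27 - 3/4 + 3*(1/16)) + 83 = (27 - 3/4 + 3/16) + 83 = 423/16 + 83 = 1751/16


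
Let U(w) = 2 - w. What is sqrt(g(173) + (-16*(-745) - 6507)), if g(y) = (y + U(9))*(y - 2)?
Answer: sqrt(33799) ≈ 183.84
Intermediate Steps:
g(y) = (-7 + y)*(-2 + y) (g(y) = (y + (2 - 1*9))*(y - 2) = (y + (2 - 9))*(-2 + y) = (y - 7)*(-2 + y) = (-7 + y)*(-2 + y))
sqrt(g(173) + (-16*(-745) - 6507)) = sqrt((14 + 173**2 - 9*173) + (-16*(-745) - 6507)) = sqrt((14 + 29929 - 1557) + (-1*(-11920) - 6507)) = sqrt(28386 + (11920 - 6507)) = sqrt(28386 + 5413) = sqrt(33799)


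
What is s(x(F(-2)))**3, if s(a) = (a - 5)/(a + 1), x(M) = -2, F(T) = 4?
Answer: 343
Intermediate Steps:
s(a) = (-5 + a)/(1 + a)
s(x(F(-2)))**3 = ((-5 - 2)/(1 - 2))**3 = (-7/(-1))**3 = (-1*(-7))**3 = 7**3 = 343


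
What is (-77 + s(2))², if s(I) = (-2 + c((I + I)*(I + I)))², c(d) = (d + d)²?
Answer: 1090785981649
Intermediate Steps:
c(d) = 4*d² (c(d) = (2*d)² = 4*d²)
s(I) = (-2 + 64*I⁴)² (s(I) = (-2 + 4*((I + I)*(I + I))²)² = (-2 + 4*((2*I)*(2*I))²)² = (-2 + 4*(4*I²)²)² = (-2 + 4*(16*I⁴))² = (-2 + 64*I⁴)²)
(-77 + s(2))² = (-77 + 4*(-1 + 32*2⁴)²)² = (-77 + 4*(-1 + 32*16)²)² = (-77 + 4*(-1 + 512)²)² = (-77 + 4*511²)² = (-77 + 4*261121)² = (-77 + 1044484)² = 1044407² = 1090785981649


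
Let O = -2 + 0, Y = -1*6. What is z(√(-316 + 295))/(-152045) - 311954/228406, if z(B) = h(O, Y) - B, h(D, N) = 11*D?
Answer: -23713010499/17363995135 + I*√21/152045 ≈ -1.3656 + 3.014e-5*I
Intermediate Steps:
Y = -6
O = -2
z(B) = -22 - B (z(B) = 11*(-2) - B = -22 - B)
z(√(-316 + 295))/(-152045) - 311954/228406 = (-22 - √(-316 + 295))/(-152045) - 311954/228406 = (-22 - √(-21))*(-1/152045) - 311954*1/228406 = (-22 - I*√21)*(-1/152045) - 155977/114203 = (22/152045 + I*√21/152045) - 155977/114203 = -23713010499/17363995135 + I*√21/152045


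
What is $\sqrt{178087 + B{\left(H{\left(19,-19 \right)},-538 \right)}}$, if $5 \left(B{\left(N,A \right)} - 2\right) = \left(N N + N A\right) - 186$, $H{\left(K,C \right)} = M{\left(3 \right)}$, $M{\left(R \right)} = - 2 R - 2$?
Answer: $\frac{3 \sqrt{497015}}{5} \approx 423.0$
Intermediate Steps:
$M{\left(R \right)} = -2 - 2 R$
$H{\left(K,C \right)} = -8$ ($H{\left(K,C \right)} = -2 - 6 = -8$)
$B{\left(N,A \right)} = - \frac{176}{5} + \frac{N^{2}}{5} + \frac{A N}{5}$ ($B{\left(N,A \right)} = 2 + \frac{\left(N N + N A\right) - 186}{5} = 2 + \frac{\left(N^{2} + A N\right) - 186}{5} = 2 + \frac{-186 + N^{2} + A N}{5} = 2 + \left(- \frac{186}{5} + \frac{N^{2}}{5} + \frac{A N}{5}\right) = - \frac{176}{5} + \frac{N^{2}}{5} + \frac{A N}{5}$)
$\sqrt{178087 + B{\left(H{\left(19,-19 \right)},-538 \right)}} = \sqrt{178087 + \left(- \frac{176}{5} + \frac{\left(-8\right)^{2}}{5} + \frac{1}{5} \left(-538\right) \left(-8\right)\right)} = \sqrt{178087 + \left(- \frac{176}{5} + \frac{1}{5} \cdot 64 + \frac{4304}{5}\right)} = \sqrt{178087 + \left(- \frac{176}{5} + \frac{64}{5} + \frac{4304}{5}\right)} = \sqrt{178087 + \frac{4192}{5}} = \sqrt{\frac{894627}{5}} = \frac{3 \sqrt{497015}}{5}$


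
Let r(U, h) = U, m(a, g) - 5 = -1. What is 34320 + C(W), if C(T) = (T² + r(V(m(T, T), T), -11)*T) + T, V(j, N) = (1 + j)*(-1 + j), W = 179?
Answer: 69225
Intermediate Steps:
m(a, g) = 4 (m(a, g) = 5 - 1 = 4)
C(T) = T² + 16*T (C(T) = (T² + (-1 + 4²)*T) + T = (T² + (-1 + 16)*T) + T = (T² + 15*T) + T = T² + 16*T)
34320 + C(W) = 34320 + 179*(16 + 179) = 34320 + 179*195 = 34320 + 34905 = 69225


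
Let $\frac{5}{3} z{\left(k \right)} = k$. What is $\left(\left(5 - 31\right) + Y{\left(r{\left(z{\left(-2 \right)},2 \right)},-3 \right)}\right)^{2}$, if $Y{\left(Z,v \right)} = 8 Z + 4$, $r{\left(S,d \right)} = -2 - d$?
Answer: $2916$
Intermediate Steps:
$z{\left(k \right)} = \frac{3 k}{5}$
$Y{\left(Z,v \right)} = 4 + 8 Z$
$\left(\left(5 - 31\right) + Y{\left(r{\left(z{\left(-2 \right)},2 \right)},-3 \right)}\right)^{2} = \left(\left(5 - 31\right) + \left(4 + 8 \left(-2 - 2\right)\right)\right)^{2} = \left(-26 + \left(4 + 8 \left(-4\right)\right)\right)^{2} = \left(-26 + \left(4 - 32\right)\right)^{2} = \left(-26 - 28\right)^{2} = \left(-54\right)^{2} = 2916$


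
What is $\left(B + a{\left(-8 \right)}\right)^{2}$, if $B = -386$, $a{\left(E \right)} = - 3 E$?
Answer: $131044$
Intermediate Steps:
$\left(B + a{\left(-8 \right)}\right)^{2} = \left(-386 - -24\right)^{2} = \left(-386 + 24\right)^{2} = \left(-362\right)^{2} = 131044$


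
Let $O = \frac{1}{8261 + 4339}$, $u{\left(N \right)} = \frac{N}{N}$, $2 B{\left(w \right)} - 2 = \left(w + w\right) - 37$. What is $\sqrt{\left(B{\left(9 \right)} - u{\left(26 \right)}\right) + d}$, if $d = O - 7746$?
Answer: $\frac{i \sqrt{1368070186}}{420} \approx 88.065 i$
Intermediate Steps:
$B{\left(w \right)} = - \frac{35}{2} + w$ ($B{\left(w \right)} = 1 + \frac{\left(w + w\right) - 37}{2} = 1 + \frac{2 w - 37}{2} = 1 + \frac{-37 + 2 w}{2} = 1 + \left(- \frac{37}{2} + w\right) = - \frac{35}{2} + w$)
$u{\left(N \right)} = 1$
$O = \frac{1}{12600} \approx 7.9365 \cdot 10^{-5}$
$d = - \frac{97599599}{12600}$ ($d = \frac{1}{12600} - 7746 = - \frac{97599599}{12600} \approx -7746.0$)
$\sqrt{\left(B{\left(9 \right)} - u{\left(26 \right)}\right) + d} = \sqrt{\left(\left(- \frac{35}{2} + 9\right) - 1\right) - \frac{97599599}{12600}} = \sqrt{\left(- \frac{17}{2} - 1\right) - \frac{97599599}{12600}} = \sqrt{- \frac{19}{2} - \frac{97599599}{12600}} = \sqrt{- \frac{97719299}{12600}} = \frac{i \sqrt{1368070186}}{420}$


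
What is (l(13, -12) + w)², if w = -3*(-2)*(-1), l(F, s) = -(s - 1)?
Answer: 49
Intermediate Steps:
l(F, s) = 1 - s (l(F, s) = -(-1 + s) = 1 - s)
w = -6 (w = 6*(-1) = -6)
(l(13, -12) + w)² = ((1 - 1*(-12)) - 6)² = ((1 + 12) - 6)² = (13 - 6)² = 7² = 49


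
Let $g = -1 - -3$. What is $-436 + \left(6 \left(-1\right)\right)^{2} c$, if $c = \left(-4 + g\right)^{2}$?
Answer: $-292$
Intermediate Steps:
$g = 2$ ($g = -1 + 3 = 2$)
$c = 4$ ($c = \left(-4 + 2\right)^{2} = \left(-2\right)^{2} = 4$)
$-436 + \left(6 \left(-1\right)\right)^{2} c = -436 + \left(6 \left(-1\right)\right)^{2} \cdot 4 = -436 + \left(-6\right)^{2} \cdot 4 = -436 + 36 \cdot 4 = -436 + 144 = -292$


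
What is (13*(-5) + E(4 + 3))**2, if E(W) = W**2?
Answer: 256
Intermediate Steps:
(13*(-5) + E(4 + 3))**2 = (13*(-5) + (4 + 3)**2)**2 = (-65 + 7**2)**2 = (-65 + 49)**2 = (-16)**2 = 256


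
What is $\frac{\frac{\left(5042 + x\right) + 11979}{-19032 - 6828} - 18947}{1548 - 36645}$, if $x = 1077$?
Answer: $\frac{244993759}{453804210} \approx 0.53987$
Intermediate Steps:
$\frac{\frac{\left(5042 + x\right) + 11979}{-19032 - 6828} - 18947}{1548 - 36645} = \frac{\frac{\left(5042 + 1077\right) + 11979}{-19032 - 6828} - 18947}{1548 - 36645} = \frac{\frac{6119 + 11979}{-25860} - 18947}{-35097} = \left(18098 \left(- \frac{1}{25860}\right) - 18947\right) \left(- \frac{1}{35097}\right) = \left(- \frac{9049}{12930} - 18947\right) \left(- \frac{1}{35097}\right) = \left(- \frac{244993759}{12930}\right) \left(- \frac{1}{35097}\right) = \frac{244993759}{453804210}$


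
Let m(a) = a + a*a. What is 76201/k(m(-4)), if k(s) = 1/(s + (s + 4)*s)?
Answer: 15545004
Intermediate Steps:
m(a) = a + a²
k(s) = 1/(s + s*(4 + s)) (k(s) = 1/(s + (4 + s)*s) = 1/(s + s*(4 + s)))
76201/k(m(-4)) = 76201/((1/(((-4*(1 - 4)))*(5 - 4*(1 - 4))))) = 76201/((1/(((-4*(-3)))*(5 - 4*(-3))))) = 76201/((1/(12*(5 + 12)))) = 76201/(((1/12)/17)) = 76201/(((1/12)*(1/17))) = 76201/(1/204) = 76201*204 = 15545004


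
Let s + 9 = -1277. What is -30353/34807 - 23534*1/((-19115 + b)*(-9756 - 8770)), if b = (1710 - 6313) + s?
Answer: -1004361455475/1151674384852 ≈ -0.87209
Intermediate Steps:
s = -1286 (s = -9 - 1277 = -1286)
b = -5889 (b = (1710 - 6313) - 1286 = -4603 - 1286 = -5889)
-30353/34807 - 23534*1/((-19115 + b)*(-9756 - 8770)) = -30353/34807 - 23534*1/((-19115 - 5889)*(-9756 - 8770)) = -30353*1/34807 - 23534/((-25004*(-18526))) = -30353/34807 - 23534/463224104 = -30353/34807 - 23534*1/463224104 = -30353/34807 - 1681/33087436 = -1004361455475/1151674384852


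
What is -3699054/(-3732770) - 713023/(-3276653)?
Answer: 7391033624986/6115496009405 ≈ 1.2086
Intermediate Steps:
-3699054/(-3732770) - 713023/(-3276653) = -3699054*(-1/3732770) - 713023*(-1/3276653) = 1849527/1866385 + 713023/3276653 = 7391033624986/6115496009405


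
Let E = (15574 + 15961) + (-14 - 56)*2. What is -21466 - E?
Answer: -52861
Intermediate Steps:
E = 31395 (E = 31535 - 70*2 = 31535 - 140 = 31395)
-21466 - E = -21466 - 1*31395 = -21466 - 31395 = -52861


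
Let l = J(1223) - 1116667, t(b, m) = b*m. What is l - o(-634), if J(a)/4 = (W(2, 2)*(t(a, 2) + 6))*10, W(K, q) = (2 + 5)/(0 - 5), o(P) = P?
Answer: -1253345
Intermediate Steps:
W(K, q) = -7/5 (W(K, q) = 7/(-5) = 7*(-⅕) = -7/5)
J(a) = -336 - 112*a (J(a) = 4*(-7*(a*2 + 6)/5*10) = 4*(-7*(2*a + 6)/5*10) = 4*(-7*(6 + 2*a)/5*10) = 4*((-42/5 - 14*a/5)*10) = 4*(-84 - 28*a) = -336 - 112*a)
l = -1253979 (l = (-336 - 112*1223) - 1116667 = (-336 - 136976) - 1116667 = -137312 - 1116667 = -1253979)
l - o(-634) = -1253979 - 1*(-634) = -1253979 + 634 = -1253345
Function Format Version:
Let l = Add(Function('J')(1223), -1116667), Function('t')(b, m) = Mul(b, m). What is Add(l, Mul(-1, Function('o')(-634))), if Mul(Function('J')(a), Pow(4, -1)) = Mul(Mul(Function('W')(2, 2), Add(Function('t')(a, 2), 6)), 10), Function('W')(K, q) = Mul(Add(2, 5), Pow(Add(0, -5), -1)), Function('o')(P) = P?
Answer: -1253345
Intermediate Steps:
Function('W')(K, q) = Rational(-7, 5) (Function('W')(K, q) = Mul(7, Pow(-5, -1)) = Mul(7, Rational(-1, 5)) = Rational(-7, 5))
Function('J')(a) = Add(-336, Mul(-112, a)) (Function('J')(a) = Mul(4, Mul(Mul(Rational(-7, 5), Add(Mul(a, 2), 6)), 10)) = Mul(4, Mul(Mul(Rational(-7, 5), Add(Mul(2, a), 6)), 10)) = Mul(4, Mul(Mul(Rational(-7, 5), Add(6, Mul(2, a))), 10)) = Mul(4, Mul(Add(Rational(-42, 5), Mul(Rational(-14, 5), a)), 10)) = Mul(4, Add(-84, Mul(-28, a))) = Add(-336, Mul(-112, a)))
l = -1253979 (l = Add(Add(-336, Mul(-112, 1223)), -1116667) = Add(Add(-336, -136976), -1116667) = Add(-137312, -1116667) = -1253979)
Add(l, Mul(-1, Function('o')(-634))) = Add(-1253979, Mul(-1, -634)) = Add(-1253979, 634) = -1253345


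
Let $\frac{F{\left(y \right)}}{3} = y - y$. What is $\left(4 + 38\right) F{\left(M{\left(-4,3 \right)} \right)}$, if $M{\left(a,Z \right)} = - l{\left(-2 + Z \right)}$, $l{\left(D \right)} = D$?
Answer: $0$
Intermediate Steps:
$M{\left(a,Z \right)} = 2 - Z$ ($M{\left(a,Z \right)} = - (-2 + Z) = 2 - Z$)
$F{\left(y \right)} = 0$ ($F{\left(y \right)} = 3 \left(y - y\right) = 3 \cdot 0 = 0$)
$\left(4 + 38\right) F{\left(M{\left(-4,3 \right)} \right)} = \left(4 + 38\right) 0 = 42 \cdot 0 = 0$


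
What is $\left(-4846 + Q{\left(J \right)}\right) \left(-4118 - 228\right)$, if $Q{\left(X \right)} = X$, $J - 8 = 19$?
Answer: $20943374$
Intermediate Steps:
$J = 27$ ($J = 8 + 19 = 27$)
$\left(-4846 + Q{\left(J \right)}\right) \left(-4118 - 228\right) = \left(-4846 + 27\right) \left(-4118 - 228\right) = \left(-4819\right) \left(-4346\right) = 20943374$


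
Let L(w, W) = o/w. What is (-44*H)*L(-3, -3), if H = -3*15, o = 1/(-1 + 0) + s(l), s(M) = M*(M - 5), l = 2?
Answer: 4620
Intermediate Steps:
s(M) = M*(-5 + M)
o = -7 (o = 1/(-1 + 0) + 2*(-5 + 2) = 1/(-1) + 2*(-3) = -1 - 6 = -7)
H = -45
L(w, W) = -7/w
(-44*H)*L(-3, -3) = (-44*(-45))*(-7/(-3)) = 1980*(-7*(-⅓)) = 1980*(7/3) = 4620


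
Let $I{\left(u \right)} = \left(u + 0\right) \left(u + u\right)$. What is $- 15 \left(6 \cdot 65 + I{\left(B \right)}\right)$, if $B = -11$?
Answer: $-9480$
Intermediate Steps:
$I{\left(u \right)} = 2 u^{2}$ ($I{\left(u \right)} = u 2 u = 2 u^{2}$)
$- 15 \left(6 \cdot 65 + I{\left(B \right)}\right) = - 15 \left(6 \cdot 65 + 2 \left(-11\right)^{2}\right) = - 15 \left(390 + 2 \cdot 121\right) = - 15 \left(390 + 242\right) = \left(-15\right) 632 = -9480$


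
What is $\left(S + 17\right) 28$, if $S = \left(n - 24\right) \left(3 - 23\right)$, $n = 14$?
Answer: $6076$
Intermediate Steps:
$S = 200$ ($S = \left(14 - 24\right) \left(3 - 23\right) = \left(-10\right) \left(-20\right) = 200$)
$\left(S + 17\right) 28 = \left(200 + 17\right) 28 = 217 \cdot 28 = 6076$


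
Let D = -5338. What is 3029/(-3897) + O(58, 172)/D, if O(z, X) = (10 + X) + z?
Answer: -8552041/10401093 ≈ -0.82223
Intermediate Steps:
O(z, X) = 10 + X + z
3029/(-3897) + O(58, 172)/D = 3029/(-3897) + (10 + 172 + 58)/(-5338) = 3029*(-1/3897) + 240*(-1/5338) = -3029/3897 - 120/2669 = -8552041/10401093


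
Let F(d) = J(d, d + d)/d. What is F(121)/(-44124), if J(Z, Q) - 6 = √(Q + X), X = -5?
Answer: -1/889834 - √237/5339004 ≈ -4.0073e-6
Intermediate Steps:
J(Z, Q) = 6 + √(-5 + Q) (J(Z, Q) = 6 + √(Q - 5) = 6 + √(-5 + Q))
F(d) = (6 + √(-5 + 2*d))/d (F(d) = (6 + √(-5 + (d + d)))/d = (6 + √(-5 + 2*d))/d)
F(121)/(-44124) = ((6 + √(-5 + 2*121))/121)/(-44124) = ((6 + √(-5 + 242))/121)*(-1/44124) = ((6 + √237)/121)*(-1/44124) = (6/121 + √237/121)*(-1/44124) = -1/889834 - √237/5339004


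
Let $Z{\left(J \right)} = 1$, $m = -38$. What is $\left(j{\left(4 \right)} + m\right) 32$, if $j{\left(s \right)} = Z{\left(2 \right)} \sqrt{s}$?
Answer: $-1152$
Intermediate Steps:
$j{\left(s \right)} = \sqrt{s}$ ($j{\left(s \right)} = 1 \sqrt{s} = \sqrt{s}$)
$\left(j{\left(4 \right)} + m\right) 32 = \left(\sqrt{4} - 38\right) 32 = \left(2 - 38\right) 32 = \left(-36\right) 32 = -1152$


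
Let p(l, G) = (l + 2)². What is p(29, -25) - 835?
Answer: 126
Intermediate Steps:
p(l, G) = (2 + l)²
p(29, -25) - 835 = (2 + 29)² - 835 = 31² - 835 = 961 - 835 = 126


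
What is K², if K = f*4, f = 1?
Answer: 16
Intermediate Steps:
K = 4 (K = 1*4 = 4)
K² = 4² = 16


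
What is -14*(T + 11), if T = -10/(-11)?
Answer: -1834/11 ≈ -166.73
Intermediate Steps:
T = 10/11 (T = -10*(-1/11) = 10/11 ≈ 0.90909)
-14*(T + 11) = -14*(10/11 + 11) = -14*131/11 = -1834/11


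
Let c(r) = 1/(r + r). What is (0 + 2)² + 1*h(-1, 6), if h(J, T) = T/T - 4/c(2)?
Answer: -11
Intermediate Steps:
c(r) = 1/(2*r)
h(J, T) = -15 (h(J, T) = T/T - 4/((½)/2) = 1 - 4/((½)*(½)) = 1 - 4/¼ = 1 - 4*4 = 1 - 16 = -15)
(0 + 2)² + 1*h(-1, 6) = (0 + 2)² + 1*(-15) = 2² - 15 = 4 - 15 = -11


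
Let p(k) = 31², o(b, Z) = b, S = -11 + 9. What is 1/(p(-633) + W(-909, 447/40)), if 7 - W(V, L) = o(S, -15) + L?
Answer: 40/38353 ≈ 0.0010429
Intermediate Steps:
S = -2
W(V, L) = 9 - L (W(V, L) = 7 - (-2 + L) = 7 + (2 - L) = 9 - L)
p(k) = 961
1/(p(-633) + W(-909, 447/40)) = 1/(961 + (9 - 447/40)) = 1/(961 - 87/40) = 1/(38353/40) = 40/38353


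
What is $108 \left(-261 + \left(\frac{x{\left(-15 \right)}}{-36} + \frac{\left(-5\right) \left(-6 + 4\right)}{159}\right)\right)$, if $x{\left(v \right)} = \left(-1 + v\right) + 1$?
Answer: $- \frac{1491219}{53} \approx -28136.0$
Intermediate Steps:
$x{\left(v \right)} = v$
$108 \left(-261 + \left(\frac{x{\left(-15 \right)}}{-36} + \frac{\left(-5\right) \left(-6 + 4\right)}{159}\right)\right) = 108 \left(-261 + \left(- \frac{15}{-36} + \frac{\left(-5\right) \left(-6 + 4\right)}{159}\right)\right) = 108 \left(-261 + \left(\left(-15\right) \left(- \frac{1}{36}\right) + \left(-5\right) \left(-2\right) \frac{1}{159}\right)\right) = 108 \left(-261 + \left(\frac{5}{12} + 10 \cdot \frac{1}{159}\right)\right) = 108 \left(-261 + \left(\frac{5}{12} + \frac{10}{159}\right)\right) = 108 \left(-261 + \frac{305}{636}\right) = 108 \left(- \frac{165691}{636}\right) = - \frac{1491219}{53}$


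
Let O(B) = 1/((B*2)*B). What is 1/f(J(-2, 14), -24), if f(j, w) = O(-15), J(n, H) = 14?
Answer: 450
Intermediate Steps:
O(B) = 1/(2*B²) (O(B) = 1/((2*B)*B) = 1/(2*B²))
f(j, w) = 1/450 (f(j, w) = (½)/(-15)² = (½)*(1/225) = 1/450)
1/f(J(-2, 14), -24) = 1/(1/450) = 450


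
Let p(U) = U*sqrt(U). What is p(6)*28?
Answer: 168*sqrt(6) ≈ 411.51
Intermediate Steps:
p(U) = U**(3/2)
p(6)*28 = 6**(3/2)*28 = (6*sqrt(6))*28 = 168*sqrt(6)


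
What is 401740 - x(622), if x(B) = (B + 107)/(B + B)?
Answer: 499763831/1244 ≈ 4.0174e+5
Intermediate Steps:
x(B) = (107 + B)/(2*B) (x(B) = (107 + B)/((2*B)) = (107 + B)*(1/(2*B)) = (107 + B)/(2*B))
401740 - x(622) = 401740 - (107 + 622)/(2*622) = 401740 - 729/(2*622) = 401740 - 1*729/1244 = 401740 - 729/1244 = 499763831/1244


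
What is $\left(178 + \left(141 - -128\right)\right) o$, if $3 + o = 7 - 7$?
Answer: $-1341$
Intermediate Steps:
$o = -3$ ($o = -3 + \left(7 - 7\right) = -3 + 0 = -3$)
$\left(178 + \left(141 - -128\right)\right) o = \left(178 + \left(141 - -128\right)\right) \left(-3\right) = \left(178 + \left(141 + 128\right)\right) \left(-3\right) = \left(178 + 269\right) \left(-3\right) = 447 \left(-3\right) = -1341$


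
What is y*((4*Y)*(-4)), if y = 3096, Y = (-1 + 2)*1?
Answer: -49536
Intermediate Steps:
Y = 1 (Y = 1*1 = 1)
y*((4*Y)*(-4)) = 3096*((4*1)*(-4)) = 3096*(4*(-4)) = 3096*(-16) = -49536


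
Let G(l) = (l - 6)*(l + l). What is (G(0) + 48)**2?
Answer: 2304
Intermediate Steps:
G(l) = 2*l*(-6 + l) (G(l) = (-6 + l)*(2*l) = 2*l*(-6 + l))
(G(0) + 48)**2 = (2*0*(-6 + 0) + 48)**2 = (2*0*(-6) + 48)**2 = (0 + 48)**2 = 48**2 = 2304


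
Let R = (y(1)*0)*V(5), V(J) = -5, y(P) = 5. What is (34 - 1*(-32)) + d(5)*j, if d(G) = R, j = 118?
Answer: 66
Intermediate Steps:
R = 0 (R = (5*0)*(-5) = 0*(-5) = 0)
d(G) = 0
(34 - 1*(-32)) + d(5)*j = (34 - 1*(-32)) + 0*118 = (34 + 32) + 0 = 66 + 0 = 66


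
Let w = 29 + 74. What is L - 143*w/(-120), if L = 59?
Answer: 21809/120 ≈ 181.74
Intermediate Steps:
w = 103
L - 143*w/(-120) = 59 - 14729/(-120) = 59 - 14729*(-1)/120 = 59 - 143*(-103/120) = 59 + 14729/120 = 21809/120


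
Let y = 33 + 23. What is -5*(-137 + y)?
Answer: 405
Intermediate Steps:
y = 56
-5*(-137 + y) = -5*(-137 + 56) = -5*(-81) = 405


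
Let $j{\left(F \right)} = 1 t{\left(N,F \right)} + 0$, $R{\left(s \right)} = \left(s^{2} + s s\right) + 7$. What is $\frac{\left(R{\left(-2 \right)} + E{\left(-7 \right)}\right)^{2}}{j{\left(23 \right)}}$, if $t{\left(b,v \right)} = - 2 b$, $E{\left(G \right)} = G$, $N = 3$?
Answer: $- \frac{32}{3} \approx -10.667$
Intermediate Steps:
$R{\left(s \right)} = 7 + 2 s^{2}$ ($R{\left(s \right)} = \left(s^{2} + s^{2}\right) + 7 = 2 s^{2} + 7 = 7 + 2 s^{2}$)
$j{\left(F \right)} = -6$ ($j{\left(F \right)} = 1 \left(\left(-2\right) 3\right) + 0 = 1 \left(-6\right) + 0 = -6 + 0 = -6$)
$\frac{\left(R{\left(-2 \right)} + E{\left(-7 \right)}\right)^{2}}{j{\left(23 \right)}} = \frac{\left(\left(7 + 2 \left(-2\right)^{2}\right) - 7\right)^{2}}{-6} = \left(\left(7 + 2 \cdot 4\right) - 7\right)^{2} \left(- \frac{1}{6}\right) = \left(\left(7 + 8\right) - 7\right)^{2} \left(- \frac{1}{6}\right) = \left(15 - 7\right)^{2} \left(- \frac{1}{6}\right) = 8^{2} \left(- \frac{1}{6}\right) = 64 \left(- \frac{1}{6}\right) = - \frac{32}{3}$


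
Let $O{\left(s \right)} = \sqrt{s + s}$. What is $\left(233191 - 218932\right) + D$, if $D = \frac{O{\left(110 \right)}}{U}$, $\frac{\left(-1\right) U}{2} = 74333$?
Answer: $14259 - \frac{\sqrt{55}}{74333} \approx 14259.0$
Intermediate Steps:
$O{\left(s \right)} = \sqrt{2} \sqrt{s}$ ($O{\left(s \right)} = \sqrt{2 s} = \sqrt{2} \sqrt{s}$)
$U = -148666$ ($U = \left(-2\right) 74333 = -148666$)
$D = - \frac{\sqrt{55}}{74333}$ ($D = \frac{\sqrt{2} \sqrt{110}}{-148666} = 2 \sqrt{55} \left(- \frac{1}{148666}\right) = - \frac{\sqrt{55}}{74333} \approx -9.977 \cdot 10^{-5}$)
$\left(233191 - 218932\right) + D = \left(233191 - 218932\right) - \frac{\sqrt{55}}{74333} = 14259 - \frac{\sqrt{55}}{74333}$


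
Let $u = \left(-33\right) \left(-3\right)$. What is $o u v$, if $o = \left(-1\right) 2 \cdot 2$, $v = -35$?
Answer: $13860$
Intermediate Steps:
$u = 99$
$o = -4$ ($o = \left(-2\right) 2 = -4$)
$o u v = \left(-4\right) 99 \left(-35\right) = \left(-396\right) \left(-35\right) = 13860$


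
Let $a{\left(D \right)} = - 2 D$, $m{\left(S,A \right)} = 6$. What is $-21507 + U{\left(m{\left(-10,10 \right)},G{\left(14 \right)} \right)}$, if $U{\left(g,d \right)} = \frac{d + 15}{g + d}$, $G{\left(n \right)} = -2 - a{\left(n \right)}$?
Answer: $- \frac{688183}{32} \approx -21506.0$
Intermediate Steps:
$G{\left(n \right)} = -2 + 2 n$ ($G{\left(n \right)} = -2 - - 2 n = -2 + 2 n$)
$U{\left(g,d \right)} = \frac{15 + d}{d + g}$
$-21507 + U{\left(m{\left(-10,10 \right)},G{\left(14 \right)} \right)} = -21507 + \frac{15 + \left(-2 + 2 \cdot 14\right)}{\left(-2 + 2 \cdot 14\right) + 6} = -21507 + \frac{15 + \left(-2 + 28\right)}{\left(-2 + 28\right) + 6} = -21507 + \frac{15 + 26}{26 + 6} = -21507 + \frac{1}{32} \cdot 41 = -21507 + \frac{41}{32} = - \frac{688183}{32}$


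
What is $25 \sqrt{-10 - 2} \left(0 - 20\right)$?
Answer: $- 1000 i \sqrt{3} \approx - 1732.1 i$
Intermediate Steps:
$25 \sqrt{-10 - 2} \left(0 - 20\right) = 25 \sqrt{-12} \left(-20\right) = 25 \cdot 2 i \sqrt{3} \left(-20\right) = 50 i \sqrt{3} \left(-20\right) = - 1000 i \sqrt{3}$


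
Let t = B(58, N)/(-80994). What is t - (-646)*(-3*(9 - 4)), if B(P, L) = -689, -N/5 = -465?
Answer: -784831171/80994 ≈ -9690.0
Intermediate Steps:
N = 2325 (N = -5*(-465) = 2325)
t = 689/80994 (t = -689/(-80994) = -689*(-1/80994) = 689/80994 ≈ 0.0085068)
t - (-646)*(-3*(9 - 4)) = 689/80994 - (-646)*(-3*(9 - 4)) = 689/80994 - (-646)*(-3*5) = 689/80994 - (-646)*(-15) = 689/80994 - 1*9690 = 689/80994 - 9690 = -784831171/80994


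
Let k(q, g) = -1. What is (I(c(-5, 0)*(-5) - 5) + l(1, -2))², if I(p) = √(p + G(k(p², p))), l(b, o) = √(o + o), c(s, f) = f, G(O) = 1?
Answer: -16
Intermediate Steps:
l(b, o) = √2*√o (l(b, o) = √(2*o) = √2*√o)
I(p) = √(1 + p) (I(p) = √(p + 1) = √(1 + p))
(I(c(-5, 0)*(-5) - 5) + l(1, -2))² = (√(1 + (0*(-5) - 5)) + √2*√(-2))² = (√(1 + (0 - 5)) + √2*(I*√2))² = (√(1 - 5) + 2*I)² = (√(-4) + 2*I)² = (2*I + 2*I)² = (4*I)² = -16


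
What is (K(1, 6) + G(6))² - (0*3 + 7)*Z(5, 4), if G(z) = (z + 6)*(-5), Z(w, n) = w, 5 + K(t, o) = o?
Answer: 3446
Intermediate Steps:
K(t, o) = -5 + o
G(z) = -30 - 5*z (G(z) = (6 + z)*(-5) = -30 - 5*z)
(K(1, 6) + G(6))² - (0*3 + 7)*Z(5, 4) = ((-5 + 6) + (-30 - 5*6))² - (0*3 + 7)*5 = (1 + (-30 - 30))² - (0 + 7)*5 = (1 - 60)² - 7*5 = (-59)² - 1*35 = 3481 - 35 = 3446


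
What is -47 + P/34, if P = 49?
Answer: -1549/34 ≈ -45.559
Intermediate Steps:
-47 + P/34 = -47 + 49/34 = -1549/34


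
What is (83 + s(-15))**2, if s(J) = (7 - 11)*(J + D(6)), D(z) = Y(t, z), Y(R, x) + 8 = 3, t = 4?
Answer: 26569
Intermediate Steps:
Y(R, x) = -5 (Y(R, x) = -8 + 3 = -5)
D(z) = -5
s(J) = 20 - 4*J (s(J) = (7 - 11)*(J - 5) = -4*(-5 + J) = 20 - 4*J)
(83 + s(-15))**2 = (83 + (20 - 4*(-15)))**2 = (83 + (20 + 60))**2 = (83 + 80)**2 = 163**2 = 26569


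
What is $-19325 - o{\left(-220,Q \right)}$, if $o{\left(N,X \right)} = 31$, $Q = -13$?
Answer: $-19356$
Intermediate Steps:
$-19325 - o{\left(-220,Q \right)} = -19325 - 31 = -19356$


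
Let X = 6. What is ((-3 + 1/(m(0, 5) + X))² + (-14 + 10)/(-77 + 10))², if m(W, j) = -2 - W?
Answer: 66765241/1149184 ≈ 58.098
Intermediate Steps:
((-3 + 1/(m(0, 5) + X))² + (-14 + 10)/(-77 + 10))² = ((-3 + 1/((-2 - 1*0) + 6))² + (-14 + 10)/(-77 + 10))² = ((-3 + 1/((-2 + 0) + 6))² - 4/(-67))² = ((-3 + 1/(-2 + 6))² - 4*(-1/67))² = ((-3 + 1/4)² + 4/67)² = ((-3 + ¼)² + 4/67)² = ((-11/4)² + 4/67)² = (121/16 + 4/67)² = (8171/1072)² = 66765241/1149184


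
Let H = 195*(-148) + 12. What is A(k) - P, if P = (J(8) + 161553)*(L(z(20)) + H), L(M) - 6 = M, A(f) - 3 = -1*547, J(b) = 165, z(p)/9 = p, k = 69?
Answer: 4635160772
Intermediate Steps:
z(p) = 9*p
A(f) = -544 (A(f) = 3 - 1*547 = 3 - 547 = -544)
H = -28848 (H = -28860 + 12 = -28848)
L(M) = 6 + M
P = -4635161316 (P = (165 + 161553)*((6 + 9*20) - 28848) = 161718*((6 + 180) - 28848) = 161718*(186 - 28848) = 161718*(-28662) = -4635161316)
A(k) - P = -544 - 1*(-4635161316) = -544 + 4635161316 = 4635160772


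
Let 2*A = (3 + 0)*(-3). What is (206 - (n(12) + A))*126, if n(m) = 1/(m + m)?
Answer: 106071/4 ≈ 26518.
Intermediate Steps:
A = -9/2 (A = ((3 + 0)*(-3))/2 = (3*(-3))/2 = (1/2)*(-9) = -9/2 ≈ -4.5000)
n(m) = 1/(2*m)
(206 - (n(12) + A))*126 = (206 - ((1/2)/12 - 9/2))*126 = (206 - ((1/2)*(1/12) - 9/2))*126 = (206 - (1/24 - 9/2))*126 = (206 - 1*(-107/24))*126 = (206 + 107/24)*126 = (5051/24)*126 = 106071/4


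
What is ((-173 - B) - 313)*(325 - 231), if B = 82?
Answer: -53392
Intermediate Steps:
((-173 - B) - 313)*(325 - 231) = ((-173 - 1*82) - 313)*(325 - 231) = ((-173 - 82) - 313)*94 = (-255 - 313)*94 = -568*94 = -53392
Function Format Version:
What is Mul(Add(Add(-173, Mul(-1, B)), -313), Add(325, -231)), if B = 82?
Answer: -53392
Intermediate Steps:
Mul(Add(Add(-173, Mul(-1, B)), -313), Add(325, -231)) = Mul(Add(Add(-173, Mul(-1, 82)), -313), Add(325, -231)) = Mul(Add(Add(-173, -82), -313), 94) = Mul(Add(-255, -313), 94) = Mul(-568, 94) = -53392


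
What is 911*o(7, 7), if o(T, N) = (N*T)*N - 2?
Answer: 310651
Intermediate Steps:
o(T, N) = -2 + T*N² (o(T, N) = T*N² - 2 = -2 + T*N²)
911*o(7, 7) = 911*(-2 + 7*7²) = 911*(-2 + 7*49) = 911*(-2 + 343) = 911*341 = 310651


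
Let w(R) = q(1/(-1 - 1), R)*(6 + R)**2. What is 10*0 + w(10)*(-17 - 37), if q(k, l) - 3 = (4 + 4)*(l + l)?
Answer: -2253312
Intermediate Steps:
q(k, l) = 3 + 16*l (q(k, l) = 3 + (4 + 4)*(l + l) = 3 + 8*(2*l) = 3 + 16*l)
w(R) = (6 + R)**2*(3 + 16*R) (w(R) = (3 + 16*R)*(6 + R)**2 = (6 + R)**2*(3 + 16*R))
10*0 + w(10)*(-17 - 37) = 10*0 + ((6 + 10)**2*(3 + 16*10))*(-17 - 37) = 0 + (16**2*(3 + 160))*(-54) = 0 + (256*163)*(-54) = 0 + 41728*(-54) = 0 - 2253312 = -2253312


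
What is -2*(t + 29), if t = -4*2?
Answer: -42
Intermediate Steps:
t = -8
-2*(t + 29) = -2*(-8 + 29) = -2*21 = -42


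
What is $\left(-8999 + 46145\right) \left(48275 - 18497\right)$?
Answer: $1106133588$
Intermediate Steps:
$\left(-8999 + 46145\right) \left(48275 - 18497\right) = 37146 \cdot 29778 = 1106133588$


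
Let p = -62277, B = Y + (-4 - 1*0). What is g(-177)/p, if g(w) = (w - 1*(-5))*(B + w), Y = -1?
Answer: -31304/62277 ≈ -0.50266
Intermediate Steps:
B = -5 (B = -1 + (-4 - 1*0) = -1 + (-4 + 0) = -1 - 4 = -5)
g(w) = (-5 + w)*(5 + w) (g(w) = (w - 1*(-5))*(-5 + w) = (w + 5)*(-5 + w) = (5 + w)*(-5 + w) = (-5 + w)*(5 + w))
g(-177)/p = (-25 + (-177)**2)/(-62277) = (-25 + 31329)*(-1/62277) = 31304*(-1/62277) = -31304/62277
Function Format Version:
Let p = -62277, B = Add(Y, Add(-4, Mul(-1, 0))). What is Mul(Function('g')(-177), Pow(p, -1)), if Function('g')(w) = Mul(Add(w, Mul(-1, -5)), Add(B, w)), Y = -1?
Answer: Rational(-31304, 62277) ≈ -0.50266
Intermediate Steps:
B = -5 (B = Add(-1, Add(-4, Mul(-1, 0))) = Add(-1, Add(-4, 0)) = Add(-1, -4) = -5)
Function('g')(w) = Mul(Add(-5, w), Add(5, w)) (Function('g')(w) = Mul(Add(w, Mul(-1, -5)), Add(-5, w)) = Mul(Add(w, 5), Add(-5, w)) = Mul(Add(5, w), Add(-5, w)) = Mul(Add(-5, w), Add(5, w)))
Mul(Function('g')(-177), Pow(p, -1)) = Mul(Add(-25, Pow(-177, 2)), Pow(-62277, -1)) = Mul(Add(-25, 31329), Rational(-1, 62277)) = Mul(31304, Rational(-1, 62277)) = Rational(-31304, 62277)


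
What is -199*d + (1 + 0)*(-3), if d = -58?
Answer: 11539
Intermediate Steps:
-199*d + (1 + 0)*(-3) = -199*(-58) + (1 + 0)*(-3) = 11542 + 1*(-3) = 11542 - 3 = 11539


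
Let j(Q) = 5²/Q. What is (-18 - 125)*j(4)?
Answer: -3575/4 ≈ -893.75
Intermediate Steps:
j(Q) = 25/Q
(-18 - 125)*j(4) = (-18 - 125)*(25/4) = -3575/4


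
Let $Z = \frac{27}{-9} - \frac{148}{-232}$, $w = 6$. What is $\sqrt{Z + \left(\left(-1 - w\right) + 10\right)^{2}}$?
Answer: $\frac{\sqrt{22330}}{58} \approx 2.5764$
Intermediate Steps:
$Z = - \frac{137}{58}$ ($Z = 27 \left(- \frac{1}{9}\right) - - \frac{37}{58} = -3 + \frac{37}{58} = - \frac{137}{58} \approx -2.3621$)
$\sqrt{Z + \left(\left(-1 - w\right) + 10\right)^{2}} = \sqrt{- \frac{137}{58} + \left(\left(-1 - 6\right) + 10\right)^{2}} = \sqrt{- \frac{137}{58} + \left(-7 + 10\right)^{2}} = \sqrt{- \frac{137}{58} + 3^{2}} = \sqrt{- \frac{137}{58} + 9} = \sqrt{\frac{385}{58}} = \frac{\sqrt{22330}}{58}$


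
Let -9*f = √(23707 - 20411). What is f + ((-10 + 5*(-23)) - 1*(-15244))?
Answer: 15119 - 4*√206/9 ≈ 15113.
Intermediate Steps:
f = -4*√206/9 (f = -√(23707 - 20411)/9 = -4*√206/9 ≈ -6.3790)
f + ((-10 + 5*(-23)) - 1*(-15244)) = -4*√206/9 + ((-10 + 5*(-23)) - 1*(-15244)) = -4*√206/9 + ((-10 - 115) + 15244) = -4*√206/9 + (-125 + 15244) = -4*√206/9 + 15119 = 15119 - 4*√206/9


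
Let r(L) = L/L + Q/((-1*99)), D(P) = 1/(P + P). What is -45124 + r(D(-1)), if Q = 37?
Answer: -4467214/99 ≈ -45123.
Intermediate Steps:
D(P) = 1/(2*P)
r(L) = 62/99 (r(L) = L/L + 37/((-1*99)) = 1 + 37/(-99) = 1 + 37*(-1/99) = 1 - 37/99 = 62/99)
-45124 + r(D(-1)) = -45124 + 62/99 = -4467214/99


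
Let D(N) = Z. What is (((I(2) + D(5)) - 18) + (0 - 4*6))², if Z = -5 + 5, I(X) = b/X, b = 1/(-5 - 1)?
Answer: 255025/144 ≈ 1771.0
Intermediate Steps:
b = -⅙ (b = 1/(-6) = -⅙ ≈ -0.16667)
I(X) = -1/(6*X)
Z = 0
D(N) = 0
(((I(2) + D(5)) - 18) + (0 - 4*6))² = (((-⅙/2 + 0) - 18) + (0 - 4*6))² = (((-⅙*½ + 0) - 18) + (0 - 24))² = (((-1/12 + 0) - 18) - 24)² = ((-1/12 - 18) - 24)² = (-217/12 - 24)² = (-505/12)² = 255025/144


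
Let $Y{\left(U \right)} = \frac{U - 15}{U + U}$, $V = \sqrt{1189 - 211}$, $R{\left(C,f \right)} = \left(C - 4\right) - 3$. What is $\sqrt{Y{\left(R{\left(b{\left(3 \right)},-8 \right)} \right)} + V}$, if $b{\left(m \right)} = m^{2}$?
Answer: $\frac{\sqrt{-13 + 4 \sqrt{978}}}{2} \approx 5.2937$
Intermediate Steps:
$R{\left(C,f \right)} = -7 + C$ ($R{\left(C,f \right)} = \left(-4 + C\right) - 3 = -7 + C$)
$V = \sqrt{978} \approx 31.273$
$Y{\left(U \right)} = \frac{-15 + U}{2 U}$
$\sqrt{Y{\left(R{\left(b{\left(3 \right)},-8 \right)} \right)} + V} = \sqrt{\frac{-15 - \left(7 - 3^{2}\right)}{2 \left(-7 + 3^{2}\right)} + \sqrt{978}} = \sqrt{\frac{-15 + \left(-7 + 9\right)}{2 \left(-7 + 9\right)} + \sqrt{978}} = \sqrt{\frac{-15 + 2}{2 \cdot 2} + \sqrt{978}} = \sqrt{\frac{1}{2} \cdot \frac{1}{2} \left(-13\right) + \sqrt{978}} = \sqrt{- \frac{13}{4} + \sqrt{978}}$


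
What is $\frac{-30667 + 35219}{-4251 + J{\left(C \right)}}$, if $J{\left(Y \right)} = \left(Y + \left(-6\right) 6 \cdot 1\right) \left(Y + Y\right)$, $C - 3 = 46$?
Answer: $- \frac{4552}{2977} \approx -1.5291$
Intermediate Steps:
$C = 49$ ($C = 3 + 46 = 49$)
$J{\left(Y \right)} = 2 Y \left(-36 + Y\right)$ ($J{\left(Y \right)} = \left(Y - 36\right) 2 Y = \left(-36 + Y\right) 2 Y = 2 Y \left(-36 + Y\right)$)
$\frac{-30667 + 35219}{-4251 + J{\left(C \right)}} = \frac{-30667 + 35219}{-4251 + 2 \cdot 49 \left(-36 + 49\right)} = \frac{4552}{-4251 + 2 \cdot 49 \cdot 13} = \frac{4552}{-4251 + 1274} = \frac{4552}{-2977} = 4552 \left(- \frac{1}{2977}\right) = - \frac{4552}{2977}$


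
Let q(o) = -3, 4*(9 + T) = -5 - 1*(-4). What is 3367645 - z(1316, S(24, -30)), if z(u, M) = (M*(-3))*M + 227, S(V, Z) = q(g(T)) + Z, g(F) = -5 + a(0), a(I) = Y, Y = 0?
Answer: 3370685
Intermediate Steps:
a(I) = 0
T = -37/4 (T = -9 + (-5 - 1*(-4))/4 = -9 + (-5 + 4)/4 = -9 + (¼)*(-1) = -9 - ¼ = -37/4 ≈ -9.2500)
g(F) = -5 (g(F) = -5 + 0 = -5)
S(V, Z) = -3 + Z
z(u, M) = 227 - 3*M² (z(u, M) = (-3*M)*M + 227 = -3*M² + 227 = 227 - 3*M²)
3367645 - z(1316, S(24, -30)) = 3367645 - (227 - 3*(-3 - 30)²) = 3367645 - (227 - 3*(-33)²) = 3367645 - (227 - 3*1089) = 3367645 - (227 - 3267) = 3367645 - 1*(-3040) = 3367645 + 3040 = 3370685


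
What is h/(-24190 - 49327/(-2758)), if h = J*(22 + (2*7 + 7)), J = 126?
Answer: -4980948/22222231 ≈ -0.22414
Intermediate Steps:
h = 5418 (h = 126*(22 + (2*7 + 7)) = 126*(22 + (14 + 7)) = 126*(22 + 21) = 126*43 = 5418)
h/(-24190 - 49327/(-2758)) = 5418/(-24190 - 49327/(-2758)) = 5418/(-24190 - 49327*(-1/2758)) = 5418/(-24190 + 49327/2758) = 5418/(-66666693/2758) = 5418*(-2758/66666693) = -4980948/22222231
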